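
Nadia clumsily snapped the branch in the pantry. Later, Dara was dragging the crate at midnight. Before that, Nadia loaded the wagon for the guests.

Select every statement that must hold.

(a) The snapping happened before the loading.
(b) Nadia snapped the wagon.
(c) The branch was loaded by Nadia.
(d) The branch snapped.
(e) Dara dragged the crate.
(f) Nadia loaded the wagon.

(a) Not entailed — the narrative doesn't order the snapping relative to the loading.
(b) Not entailed — Nadia snapped the branch, not the wagon; the wagon belongs to the loading event.
(c) Not entailed — Nadia loaded the wagon, not the branch; the branch belongs to the snapping event.
(d) Entailed — 'Nadia snapped the branch' is causative; it entails the inchoative 'the branch snapped'.
(e) Entailed — 'drag' is an activity; 'was dragging' entails that some dragging happened, so 'dragged' holds.
(f) Entailed — every conjunct here is already in the original loading event.

(d), (e), (f)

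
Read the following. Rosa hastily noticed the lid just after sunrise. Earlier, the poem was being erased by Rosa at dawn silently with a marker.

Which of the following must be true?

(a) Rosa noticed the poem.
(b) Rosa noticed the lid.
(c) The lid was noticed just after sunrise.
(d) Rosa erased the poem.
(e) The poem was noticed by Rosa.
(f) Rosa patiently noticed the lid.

(b), (c)

(a) Not entailed — Rosa noticed the lid, not the poem; the poem belongs to the erasing event.
(b) Entailed — dropping 'hastily', 'just after sunrise' leaves a sub-description the original still satisfies.
(c) Entailed — this follows by dropping conjuncts from the noticing event's description.
(d) Not entailed — 'was erasing' is progressive on an accomplishment; it does not entail the completed 'erased'.
(e) Not entailed — Rosa noticed the lid, not the poem; the poem belongs to the erasing event.
(f) Not entailed — 'patiently' adds a manner not in (and inconsistent with) the original.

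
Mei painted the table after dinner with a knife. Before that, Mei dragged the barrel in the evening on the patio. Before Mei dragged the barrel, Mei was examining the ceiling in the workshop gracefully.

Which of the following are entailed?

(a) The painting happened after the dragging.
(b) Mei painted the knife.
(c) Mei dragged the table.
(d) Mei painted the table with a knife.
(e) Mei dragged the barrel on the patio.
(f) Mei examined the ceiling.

(a) Entailed — the narrative places the dragging before the painting.
(b) Not entailed — the knife is the instrument, not what was painted.
(c) Not entailed — Mei dragged the barrel, not the table; the table belongs to the painting event.
(d) Entailed — every conjunct here is already in the original painting event.
(e) Entailed — dropping 'in the evening' leaves a sub-description the original still satisfies.
(f) Entailed — 'examine' is an activity; 'was examining' entails that some examining happened, so 'examined' holds.

(a), (d), (e), (f)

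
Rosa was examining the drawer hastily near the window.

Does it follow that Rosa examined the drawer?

yes

'examine' is atelic; if Rosa was examining the drawer, then Rosa examined the drawer (for some time).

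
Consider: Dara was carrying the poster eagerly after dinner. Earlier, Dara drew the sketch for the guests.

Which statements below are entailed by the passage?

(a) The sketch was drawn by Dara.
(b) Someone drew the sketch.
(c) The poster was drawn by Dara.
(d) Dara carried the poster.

(a) Entailed — this follows by dropping conjuncts from the drawing event's description.
(b) Entailed — dropping 'for the guests' and generalizing the agent leaves a sub-description the original still satisfies.
(c) Not entailed — Dara drew the sketch, not the poster; the poster belongs to the carrying event.
(d) Entailed — 'carry' is an activity; 'was carrying' entails that some carrying happened, so 'carried' holds.

(a), (b), (d)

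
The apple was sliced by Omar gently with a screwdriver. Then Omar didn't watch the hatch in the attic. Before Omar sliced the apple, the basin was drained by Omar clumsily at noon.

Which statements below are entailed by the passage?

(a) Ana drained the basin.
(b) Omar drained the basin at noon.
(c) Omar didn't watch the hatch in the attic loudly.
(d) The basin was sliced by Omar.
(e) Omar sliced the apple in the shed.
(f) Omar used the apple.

(a) Not entailed — the passage has Omar draining the basin, not Ana.
(b) Entailed — the original entails any weakening of itself; this just drops 'clumsily'.
(c) Entailed — under negation, adding a further restriction is entailed: if no such watching event occurred, none occurred loudly either.
(d) Not entailed — Omar sliced the apple, not the basin; the basin belongs to the draining event.
(e) Not entailed — 'in the shed' adds information not in the original event.
(f) Not entailed — the apple is the patient, not an instrument — Omar used a screwdriver.

(b), (c)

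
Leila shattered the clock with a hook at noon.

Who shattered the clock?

Leila

'Leila' marks the agent of the shattering event.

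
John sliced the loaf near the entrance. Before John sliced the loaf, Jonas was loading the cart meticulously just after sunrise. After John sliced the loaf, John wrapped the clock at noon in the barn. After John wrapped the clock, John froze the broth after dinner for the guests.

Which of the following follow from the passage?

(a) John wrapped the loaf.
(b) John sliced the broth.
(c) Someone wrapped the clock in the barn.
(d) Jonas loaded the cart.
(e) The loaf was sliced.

(c), (e)

(a) Not entailed — John wrapped the clock, not the loaf; the loaf belongs to the slicing event.
(b) Not entailed — John sliced the loaf, not the broth; the broth belongs to the freezing event.
(c) Entailed — this follows by dropping conjuncts from the wrapping event's description.
(d) Not entailed — 'was loading' is progressive on an accomplishment; it does not entail the completed 'loaded'.
(e) Entailed — every conjunct here is already in the original slicing event.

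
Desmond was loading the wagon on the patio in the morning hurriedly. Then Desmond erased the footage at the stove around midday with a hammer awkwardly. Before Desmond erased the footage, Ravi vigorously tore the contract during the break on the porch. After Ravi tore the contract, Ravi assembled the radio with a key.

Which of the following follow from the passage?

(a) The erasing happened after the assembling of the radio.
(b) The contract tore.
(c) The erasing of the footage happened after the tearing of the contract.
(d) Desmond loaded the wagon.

(a) Not entailed — the narrative doesn't order the assembling relative to the erasing.
(b) Entailed — 'Ravi tore the contract' is causative; it entails the inchoative 'the contract tore'.
(c) Entailed — the narrative places the tearing before the erasing.
(d) Not entailed — 'was loading' is progressive on an accomplishment; it does not entail the completed 'loaded'.

(b), (c)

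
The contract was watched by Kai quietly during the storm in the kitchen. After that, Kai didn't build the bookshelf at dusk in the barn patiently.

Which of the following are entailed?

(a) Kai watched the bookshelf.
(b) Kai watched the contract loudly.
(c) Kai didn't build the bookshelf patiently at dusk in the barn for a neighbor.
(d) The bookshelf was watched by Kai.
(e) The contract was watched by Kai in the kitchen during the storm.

(a) Not entailed — Kai watched the contract, not the bookshelf; the bookshelf belongs to the building event.
(b) Not entailed — 'loudly' adds a manner not in (and inconsistent with) the original.
(c) Entailed — under negation, adding a further restriction is entailed: if no such building event occurred, none occurred for a neighbor either.
(d) Not entailed — Kai watched the contract, not the bookshelf; the bookshelf belongs to the building event.
(e) Entailed — the original entails any weakening of itself; this just drops 'quietly'.

(c), (e)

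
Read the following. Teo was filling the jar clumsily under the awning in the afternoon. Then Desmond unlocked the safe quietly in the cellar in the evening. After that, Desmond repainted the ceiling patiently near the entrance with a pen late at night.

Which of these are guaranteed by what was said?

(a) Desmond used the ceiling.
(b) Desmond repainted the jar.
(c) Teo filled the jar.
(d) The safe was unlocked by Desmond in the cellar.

(a) Not entailed — the ceiling is the patient, not an instrument — Desmond used a pen.
(b) Not entailed — Desmond repainted the ceiling, not the jar; the jar belongs to the filling event.
(c) Not entailed — 'was filling' is progressive on an accomplishment; it does not entail the completed 'filled'.
(d) Entailed — the original entails any weakening of itself; this just drops 'in the evening', 'quietly'.

(d)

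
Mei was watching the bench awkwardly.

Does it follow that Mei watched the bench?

'watch' is atelic; if Mei was watching the bench, then Mei watched the bench (for some time).

yes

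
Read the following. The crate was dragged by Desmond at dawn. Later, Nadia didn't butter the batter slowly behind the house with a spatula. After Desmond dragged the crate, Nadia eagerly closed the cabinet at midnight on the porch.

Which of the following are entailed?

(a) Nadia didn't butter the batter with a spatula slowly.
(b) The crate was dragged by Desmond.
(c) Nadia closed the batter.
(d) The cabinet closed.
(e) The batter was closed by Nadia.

(b), (d)

(a) Not entailed — dropping 'behind the house' under negation is not valid — the original leaves open that Nadia buttered the batter some other way.
(b) Entailed — dropping 'at dawn' leaves a sub-description the original still satisfies.
(c) Not entailed — Nadia closed the cabinet, not the batter; the batter belongs to the buttering event.
(d) Entailed — 'Nadia closed the cabinet' is causative; it entails the inchoative 'the cabinet closed'.
(e) Not entailed — Nadia closed the cabinet, not the batter; the batter belongs to the buttering event.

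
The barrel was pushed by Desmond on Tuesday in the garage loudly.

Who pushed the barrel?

'Desmond' marks the agent of the pushing event.

Desmond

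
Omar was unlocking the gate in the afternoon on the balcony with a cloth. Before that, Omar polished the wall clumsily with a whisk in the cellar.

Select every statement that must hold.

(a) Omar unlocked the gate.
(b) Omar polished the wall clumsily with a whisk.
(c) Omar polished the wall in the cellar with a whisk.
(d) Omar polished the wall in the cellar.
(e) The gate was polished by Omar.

(a) Not entailed — 'was unlocking' is progressive on an accomplishment; it does not entail the completed 'unlocked'.
(b) Entailed — this follows by dropping conjuncts from the polishing event's description.
(c) Entailed — dropping 'clumsily' leaves a sub-description the original still satisfies.
(d) Entailed — the original entails any weakening of itself; this just drops 'with a whisk', 'clumsily'.
(e) Not entailed — Omar polished the wall, not the gate; the gate belongs to the unlocking event.

(b), (c), (d)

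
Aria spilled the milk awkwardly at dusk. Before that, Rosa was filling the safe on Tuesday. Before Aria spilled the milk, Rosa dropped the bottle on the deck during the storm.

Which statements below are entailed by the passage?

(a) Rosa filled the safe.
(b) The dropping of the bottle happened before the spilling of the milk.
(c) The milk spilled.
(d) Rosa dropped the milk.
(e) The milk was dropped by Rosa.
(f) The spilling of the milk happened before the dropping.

(b), (c)

(a) Not entailed — 'was filling' is progressive on an accomplishment; it does not entail the completed 'filled'.
(b) Entailed — the narrative places the dropping before the spilling.
(c) Entailed — 'Aria spilled the milk' is causative; it entails the inchoative 'the milk spilled'.
(d) Not entailed — Rosa dropped the bottle, not the milk; the milk belongs to the spilling event.
(e) Not entailed — Rosa dropped the bottle, not the milk; the milk belongs to the spilling event.
(f) Not entailed — the narrative places the dropping before the spilling, not after.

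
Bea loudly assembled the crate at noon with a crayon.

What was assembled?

the crate

'the crate' marks the patient of the assembling event.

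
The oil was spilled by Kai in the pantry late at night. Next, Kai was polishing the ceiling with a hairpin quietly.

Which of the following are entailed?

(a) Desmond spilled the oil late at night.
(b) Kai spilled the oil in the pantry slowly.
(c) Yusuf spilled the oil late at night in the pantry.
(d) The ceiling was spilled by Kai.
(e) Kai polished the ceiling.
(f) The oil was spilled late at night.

(e), (f)

(a) Not entailed — the passage has Kai spilling the oil, not Desmond.
(b) Not entailed — 'slowly' adds information not in the original event.
(c) Not entailed — the passage has Kai spilling the oil, not Yusuf.
(d) Not entailed — Kai spilled the oil, not the ceiling; the ceiling belongs to the polishing event.
(e) Entailed — 'polish' is an activity; 'was polishing' entails that some polishing happened, so 'polished' holds.
(f) Entailed — dropping 'in the pantry' and generalizing the agent leaves a sub-description the original still satisfies.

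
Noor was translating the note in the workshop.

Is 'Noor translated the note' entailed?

no

'was translating' is progressive; for an accomplishment like 'translate the note', it doesn't entail completion.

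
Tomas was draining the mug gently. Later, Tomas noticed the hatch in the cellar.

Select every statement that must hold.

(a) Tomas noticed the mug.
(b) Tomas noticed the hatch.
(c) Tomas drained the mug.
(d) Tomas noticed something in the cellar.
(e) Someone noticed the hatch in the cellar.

(a) Not entailed — Tomas noticed the hatch, not the mug; the mug belongs to the draining event.
(b) Entailed — every conjunct here is already in the original noticing event.
(c) Not entailed — 'was draining' is progressive on an accomplishment; it does not entail the completed 'drained'.
(d) Entailed — every conjunct here is already in the original noticing event.
(e) Entailed — this follows by dropping conjuncts from the noticing event's description.

(b), (d), (e)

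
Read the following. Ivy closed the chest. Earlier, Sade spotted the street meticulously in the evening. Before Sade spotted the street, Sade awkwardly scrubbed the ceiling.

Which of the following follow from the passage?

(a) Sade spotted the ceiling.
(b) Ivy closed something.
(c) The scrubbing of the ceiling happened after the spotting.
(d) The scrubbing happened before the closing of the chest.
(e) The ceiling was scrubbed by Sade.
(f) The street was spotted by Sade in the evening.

(b), (d), (e), (f)

(a) Not entailed — Sade spotted the street, not the ceiling; the ceiling belongs to the scrubbing event.
(b) Entailed — this follows by dropping conjuncts from the closing event's description.
(c) Not entailed — the narrative places the scrubbing before the spotting, not after.
(d) Entailed — the narrative places the scrubbing before the closing.
(e) Entailed — this follows by dropping conjuncts from the scrubbing event's description.
(f) Entailed — this follows by dropping conjuncts from the spotting event's description.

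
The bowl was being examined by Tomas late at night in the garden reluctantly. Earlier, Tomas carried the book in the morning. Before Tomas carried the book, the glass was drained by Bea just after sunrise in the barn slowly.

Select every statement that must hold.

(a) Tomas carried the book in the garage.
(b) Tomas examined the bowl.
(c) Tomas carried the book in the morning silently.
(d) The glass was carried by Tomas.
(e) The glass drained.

(b), (e)

(a) Not entailed — 'in the garage' adds information not in the original event.
(b) Entailed — 'examine' is an activity; 'was examining' entails that some examining happened, so 'examined' holds.
(c) Not entailed — 'silently' adds information not in the original event.
(d) Not entailed — Tomas carried the book, not the glass; the glass belongs to the draining event.
(e) Entailed — 'Bea drained the glass' is causative; it entails the inchoative 'the glass drained'.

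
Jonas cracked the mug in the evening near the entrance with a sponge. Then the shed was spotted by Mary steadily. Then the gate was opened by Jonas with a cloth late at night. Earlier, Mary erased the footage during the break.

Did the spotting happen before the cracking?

The narrative orders the cracking before the spotting.

no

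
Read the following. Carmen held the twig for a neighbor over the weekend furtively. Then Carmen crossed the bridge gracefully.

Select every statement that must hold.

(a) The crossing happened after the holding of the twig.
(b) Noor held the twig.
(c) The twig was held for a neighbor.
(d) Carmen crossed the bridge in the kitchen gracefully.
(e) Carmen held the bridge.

(a) Entailed — the narrative places the holding before the crossing.
(b) Not entailed — the passage has Carmen holding the twig, not Noor.
(c) Entailed — dropping 'over the weekend', 'furtively' and generalizing the agent leaves a sub-description the original still satisfies.
(d) Not entailed — 'in the kitchen' adds information not in the original event.
(e) Not entailed — Carmen held the twig, not the bridge; the bridge belongs to the crossing event.

(a), (c)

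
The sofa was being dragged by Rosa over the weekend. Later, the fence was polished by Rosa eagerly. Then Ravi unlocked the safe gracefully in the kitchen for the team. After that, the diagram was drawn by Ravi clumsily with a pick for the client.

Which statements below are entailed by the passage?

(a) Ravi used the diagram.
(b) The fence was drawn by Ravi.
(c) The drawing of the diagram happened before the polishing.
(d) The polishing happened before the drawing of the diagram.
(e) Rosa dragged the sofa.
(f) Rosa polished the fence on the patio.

(a) Not entailed — the diagram is the patient, not an instrument — Ravi used a pick.
(b) Not entailed — Ravi drew the diagram, not the fence; the fence belongs to the polishing event.
(c) Not entailed — the narrative places the polishing before the drawing, not after.
(d) Entailed — the narrative places the polishing before the drawing.
(e) Entailed — 'drag' is an activity; 'was dragging' entails that some dragging happened, so 'dragged' holds.
(f) Not entailed — 'on the patio' adds information not in the original event.

(d), (e)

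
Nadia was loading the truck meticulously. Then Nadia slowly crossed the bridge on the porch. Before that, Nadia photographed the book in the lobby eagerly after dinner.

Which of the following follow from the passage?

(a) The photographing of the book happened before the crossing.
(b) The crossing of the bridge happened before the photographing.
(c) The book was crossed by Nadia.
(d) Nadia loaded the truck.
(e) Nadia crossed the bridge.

(a), (e)

(a) Entailed — the narrative places the photographing before the crossing.
(b) Not entailed — the narrative places the photographing before the crossing, not after.
(c) Not entailed — Nadia crossed the bridge, not the book; the book belongs to the photographing event.
(d) Not entailed — 'was loading' is progressive on an accomplishment; it does not entail the completed 'loaded'.
(e) Entailed — this follows by dropping conjuncts from the crossing event's description.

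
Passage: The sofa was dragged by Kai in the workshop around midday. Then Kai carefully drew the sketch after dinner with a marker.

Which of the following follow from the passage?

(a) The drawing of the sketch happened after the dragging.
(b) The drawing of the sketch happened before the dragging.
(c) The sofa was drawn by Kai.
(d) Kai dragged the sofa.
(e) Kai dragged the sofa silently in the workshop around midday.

(a), (d)

(a) Entailed — the narrative places the dragging before the drawing.
(b) Not entailed — the narrative places the dragging before the drawing, not after.
(c) Not entailed — Kai drew the sketch, not the sofa; the sofa belongs to the dragging event.
(d) Entailed — every conjunct here is already in the original dragging event.
(e) Not entailed — 'silently' adds information not in the original event.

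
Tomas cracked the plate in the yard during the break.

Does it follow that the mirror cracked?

no

Nothing is said about any mirror; only the plate is affected.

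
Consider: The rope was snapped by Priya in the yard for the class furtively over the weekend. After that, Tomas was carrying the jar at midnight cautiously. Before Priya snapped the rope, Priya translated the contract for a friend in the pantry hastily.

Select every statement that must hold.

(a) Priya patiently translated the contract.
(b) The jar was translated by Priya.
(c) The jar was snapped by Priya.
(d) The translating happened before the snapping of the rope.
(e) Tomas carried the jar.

(d), (e)

(a) Not entailed — 'patiently' adds a manner not in (and inconsistent with) the original.
(b) Not entailed — Priya translated the contract, not the jar; the jar belongs to the carrying event.
(c) Not entailed — Priya snapped the rope, not the jar; the jar belongs to the carrying event.
(d) Entailed — the narrative places the translating before the snapping.
(e) Entailed — 'carry' is an activity; 'was carrying' entails that some carrying happened, so 'carried' holds.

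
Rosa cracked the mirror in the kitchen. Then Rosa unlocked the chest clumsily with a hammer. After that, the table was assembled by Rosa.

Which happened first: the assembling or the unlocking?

the unlocking

The connectives place the unlocking before the assembling.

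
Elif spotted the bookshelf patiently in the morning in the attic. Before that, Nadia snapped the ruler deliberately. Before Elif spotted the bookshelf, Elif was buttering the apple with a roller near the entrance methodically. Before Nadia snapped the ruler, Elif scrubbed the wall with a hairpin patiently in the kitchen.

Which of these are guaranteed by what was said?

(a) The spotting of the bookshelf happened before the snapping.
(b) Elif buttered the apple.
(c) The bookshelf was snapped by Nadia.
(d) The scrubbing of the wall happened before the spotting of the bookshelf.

(a) Not entailed — the narrative places the snapping before the spotting, not after.
(b) Not entailed — 'was buttering' is progressive on an accomplishment; it does not entail the completed 'buttered'.
(c) Not entailed — Nadia snapped the ruler, not the bookshelf; the bookshelf belongs to the spotting event.
(d) Entailed — the narrative places the scrubbing before the spotting.

(d)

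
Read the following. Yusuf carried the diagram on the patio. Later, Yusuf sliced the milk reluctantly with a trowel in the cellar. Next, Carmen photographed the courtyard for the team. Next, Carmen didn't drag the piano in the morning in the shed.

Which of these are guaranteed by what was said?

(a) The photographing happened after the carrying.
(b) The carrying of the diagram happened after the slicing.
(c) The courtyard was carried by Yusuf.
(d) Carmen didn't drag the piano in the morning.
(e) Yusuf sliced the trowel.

(a) Entailed — the narrative places the carrying before the photographing.
(b) Not entailed — the narrative places the carrying before the slicing, not after.
(c) Not entailed — Yusuf carried the diagram, not the courtyard; the courtyard belongs to the photographing event.
(d) Not entailed — dropping 'in the shed' under negation is not valid — the original leaves open that Carmen dragged the piano some other way.
(e) Not entailed — the trowel is the instrument, not what was sliced.

(a)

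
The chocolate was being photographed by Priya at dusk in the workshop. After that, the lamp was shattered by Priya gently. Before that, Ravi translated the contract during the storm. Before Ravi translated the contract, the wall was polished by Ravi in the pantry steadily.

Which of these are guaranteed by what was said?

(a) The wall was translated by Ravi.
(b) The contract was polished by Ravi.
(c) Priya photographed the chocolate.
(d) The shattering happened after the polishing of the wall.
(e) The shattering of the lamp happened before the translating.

(a) Not entailed — Ravi translated the contract, not the wall; the wall belongs to the polishing event.
(b) Not entailed — Ravi polished the wall, not the contract; the contract belongs to the translating event.
(c) Not entailed — 'was photographing' is progressive on an accomplishment; it does not entail the completed 'photographed'.
(d) Entailed — the narrative places the polishing before the shattering.
(e) Not entailed — the narrative places the translating before the shattering, not after.

(d)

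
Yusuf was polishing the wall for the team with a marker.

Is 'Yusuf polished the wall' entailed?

yes

'polish' is atelic; if Yusuf was polishing the wall, then Yusuf polished the wall (for some time).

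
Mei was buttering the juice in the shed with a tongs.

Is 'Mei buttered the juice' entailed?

'was buttering' is progressive; for an accomplishment like 'butter the juice', it doesn't entail completion.

no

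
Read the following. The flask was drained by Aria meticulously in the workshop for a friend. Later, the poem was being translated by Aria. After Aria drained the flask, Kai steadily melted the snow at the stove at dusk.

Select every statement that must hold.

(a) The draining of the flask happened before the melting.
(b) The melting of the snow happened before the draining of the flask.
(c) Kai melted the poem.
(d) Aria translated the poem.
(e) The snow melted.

(a), (e)

(a) Entailed — the narrative places the draining before the melting.
(b) Not entailed — the narrative places the draining before the melting, not after.
(c) Not entailed — Kai melted the snow, not the poem; the poem belongs to the translating event.
(d) Not entailed — 'was translating' is progressive on an accomplishment; it does not entail the completed 'translated'.
(e) Entailed — 'Kai melted the snow' is causative; it entails the inchoative 'the snow melted'.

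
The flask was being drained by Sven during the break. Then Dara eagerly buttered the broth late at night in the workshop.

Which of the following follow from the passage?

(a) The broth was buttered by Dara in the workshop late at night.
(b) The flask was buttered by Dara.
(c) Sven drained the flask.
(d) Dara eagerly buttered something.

(a) Entailed — this follows by dropping conjuncts from the buttering event's description.
(b) Not entailed — Dara buttered the broth, not the flask; the flask belongs to the draining event.
(c) Not entailed — 'was draining' is progressive on an accomplishment; it does not entail the completed 'drained'.
(d) Entailed — the original entails any weakening of itself; this just drops 'in the workshop', 'late at night' and generalizes the patient.

(a), (d)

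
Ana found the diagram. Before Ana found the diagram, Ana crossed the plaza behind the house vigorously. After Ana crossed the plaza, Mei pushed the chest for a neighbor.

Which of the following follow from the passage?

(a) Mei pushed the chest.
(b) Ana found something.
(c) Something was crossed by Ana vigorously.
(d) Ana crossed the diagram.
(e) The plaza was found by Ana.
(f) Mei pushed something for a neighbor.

(a) Entailed — the original entails any weakening of itself; this just drops 'for a neighbor'.
(b) Entailed — generalizing the patient leaves a sub-description the original still satisfies.
(c) Entailed — dropping 'behind the house' and generalizing the patient leaves a sub-description the original still satisfies.
(d) Not entailed — Ana crossed the plaza, not the diagram; the diagram belongs to the finding event.
(e) Not entailed — Ana found the diagram, not the plaza; the plaza belongs to the crossing event.
(f) Entailed — every conjunct here is already in the original pushing event.

(a), (b), (c), (f)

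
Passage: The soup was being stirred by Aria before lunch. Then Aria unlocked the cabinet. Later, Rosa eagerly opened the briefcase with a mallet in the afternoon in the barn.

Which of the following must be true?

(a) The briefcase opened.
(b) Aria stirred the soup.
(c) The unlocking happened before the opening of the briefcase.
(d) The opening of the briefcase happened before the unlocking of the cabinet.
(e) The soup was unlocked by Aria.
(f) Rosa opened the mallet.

(a), (b), (c)

(a) Entailed — 'Rosa opened the briefcase' is causative; it entails the inchoative 'the briefcase opened'.
(b) Entailed — 'stir' is an activity; 'was stirring' entails that some stirring happened, so 'stirred' holds.
(c) Entailed — the narrative places the unlocking before the opening.
(d) Not entailed — the narrative places the unlocking before the opening, not after.
(e) Not entailed — Aria unlocked the cabinet, not the soup; the soup belongs to the stirring event.
(f) Not entailed — the mallet is the instrument, not what was opened.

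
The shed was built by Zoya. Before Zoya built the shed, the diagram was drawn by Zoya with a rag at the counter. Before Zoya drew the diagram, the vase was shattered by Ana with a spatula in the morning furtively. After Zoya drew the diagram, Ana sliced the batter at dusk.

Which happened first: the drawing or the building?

the drawing

The connectives place the drawing before the building.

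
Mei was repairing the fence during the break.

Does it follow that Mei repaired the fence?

'was repairing' is progressive; for an accomplishment like 'repair the fence', it doesn't entail completion.

no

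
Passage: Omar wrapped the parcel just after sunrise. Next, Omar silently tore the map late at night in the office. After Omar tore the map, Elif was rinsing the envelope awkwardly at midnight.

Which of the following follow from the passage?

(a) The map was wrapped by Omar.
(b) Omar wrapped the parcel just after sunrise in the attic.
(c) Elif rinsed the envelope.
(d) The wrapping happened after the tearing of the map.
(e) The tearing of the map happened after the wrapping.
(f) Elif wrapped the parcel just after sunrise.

(a) Not entailed — Omar wrapped the parcel, not the map; the map belongs to the tearing event.
(b) Not entailed — 'in the attic' adds information not in the original event.
(c) Entailed — 'rinse' is an activity; 'was rinsing' entails that some rinsing happened, so 'rinsed' holds.
(d) Not entailed — the narrative places the wrapping before the tearing, not after.
(e) Entailed — the narrative places the wrapping before the tearing.
(f) Not entailed — the passage has Omar wrapping the parcel, not Elif.

(c), (e)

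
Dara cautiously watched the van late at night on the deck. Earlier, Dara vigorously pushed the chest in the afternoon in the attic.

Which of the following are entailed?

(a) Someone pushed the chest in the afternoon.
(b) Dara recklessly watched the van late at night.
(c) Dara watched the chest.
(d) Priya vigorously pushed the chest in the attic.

(a)

(a) Entailed — dropping 'vigorously', 'in the attic' and generalizing the agent leaves a sub-description the original still satisfies.
(b) Not entailed — 'recklessly' adds a manner not in (and inconsistent with) the original.
(c) Not entailed — Dara watched the van, not the chest; the chest belongs to the pushing event.
(d) Not entailed — the passage has Dara pushing the chest, not Priya.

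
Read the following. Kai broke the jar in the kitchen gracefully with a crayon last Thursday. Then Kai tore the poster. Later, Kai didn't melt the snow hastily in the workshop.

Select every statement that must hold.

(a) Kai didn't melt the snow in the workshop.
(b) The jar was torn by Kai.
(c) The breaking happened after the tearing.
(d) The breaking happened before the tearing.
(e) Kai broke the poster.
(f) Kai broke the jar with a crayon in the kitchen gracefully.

(a) Not entailed — dropping 'hastily' under negation is not valid — the original leaves open that Kai melted the snow some other way.
(b) Not entailed — Kai tore the poster, not the jar; the jar belongs to the breaking event.
(c) Not entailed — the narrative places the breaking before the tearing, not after.
(d) Entailed — the narrative places the breaking before the tearing.
(e) Not entailed — Kai broke the jar, not the poster; the poster belongs to the tearing event.
(f) Entailed — every conjunct here is already in the original breaking event.

(d), (f)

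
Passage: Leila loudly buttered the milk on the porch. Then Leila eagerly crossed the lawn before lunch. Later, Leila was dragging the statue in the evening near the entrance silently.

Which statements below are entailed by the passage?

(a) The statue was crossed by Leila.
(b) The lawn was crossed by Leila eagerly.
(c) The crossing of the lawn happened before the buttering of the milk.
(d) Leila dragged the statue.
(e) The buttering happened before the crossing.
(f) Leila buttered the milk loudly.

(b), (d), (e), (f)

(a) Not entailed — Leila crossed the lawn, not the statue; the statue belongs to the dragging event.
(b) Entailed — this follows by dropping conjuncts from the crossing event's description.
(c) Not entailed — the narrative places the buttering before the crossing, not after.
(d) Entailed — 'drag' is an activity; 'was dragging' entails that some dragging happened, so 'dragged' holds.
(e) Entailed — the narrative places the buttering before the crossing.
(f) Entailed — this follows by dropping conjuncts from the buttering event's description.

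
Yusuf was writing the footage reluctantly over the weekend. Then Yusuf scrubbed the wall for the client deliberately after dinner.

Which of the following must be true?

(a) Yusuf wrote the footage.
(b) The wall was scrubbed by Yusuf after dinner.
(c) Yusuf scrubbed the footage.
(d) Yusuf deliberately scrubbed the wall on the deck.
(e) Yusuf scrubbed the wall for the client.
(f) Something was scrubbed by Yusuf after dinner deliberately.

(b), (e), (f)

(a) Not entailed — 'was writing' is progressive on an accomplishment; it does not entail the completed 'wrote'.
(b) Entailed — this follows by dropping conjuncts from the scrubbing event's description.
(c) Not entailed — Yusuf scrubbed the wall, not the footage; the footage belongs to the writing event.
(d) Not entailed — 'on the deck' adds information not in the original event.
(e) Entailed — the original entails any weakening of itself; this just drops 'after dinner', 'deliberately'.
(f) Entailed — this follows by dropping conjuncts from the scrubbing event's description.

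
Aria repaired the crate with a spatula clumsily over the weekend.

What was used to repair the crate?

a spatula

'with a spatula' marks the instrument of the repairing event.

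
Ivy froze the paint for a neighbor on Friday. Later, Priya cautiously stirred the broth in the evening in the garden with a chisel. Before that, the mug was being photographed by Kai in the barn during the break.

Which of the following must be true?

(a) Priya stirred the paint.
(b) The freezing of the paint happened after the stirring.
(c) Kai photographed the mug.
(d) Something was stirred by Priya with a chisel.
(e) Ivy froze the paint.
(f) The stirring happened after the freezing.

(a) Not entailed — Priya stirred the broth, not the paint; the paint belongs to the freezing event.
(b) Not entailed — the narrative places the freezing before the stirring, not after.
(c) Not entailed — 'was photographing' is progressive on an accomplishment; it does not entail the completed 'photographed'.
(d) Entailed — this follows by dropping conjuncts from the stirring event's description.
(e) Entailed — this follows by dropping conjuncts from the freezing event's description.
(f) Entailed — the narrative places the freezing before the stirring.

(d), (e), (f)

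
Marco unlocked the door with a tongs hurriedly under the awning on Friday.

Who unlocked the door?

'Marco' marks the agent of the unlocking event.

Marco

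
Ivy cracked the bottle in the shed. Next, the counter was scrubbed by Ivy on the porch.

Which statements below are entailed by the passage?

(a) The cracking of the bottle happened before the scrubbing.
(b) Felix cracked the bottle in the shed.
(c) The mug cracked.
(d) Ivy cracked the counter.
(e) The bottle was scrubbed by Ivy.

(a) Entailed — the narrative places the cracking before the scrubbing.
(b) Not entailed — the passage has Ivy cracking the bottle, not Felix.
(c) Not entailed — the bottle is what cracked, not the mug.
(d) Not entailed — Ivy cracked the bottle, not the counter; the counter belongs to the scrubbing event.
(e) Not entailed — Ivy scrubbed the counter, not the bottle; the bottle belongs to the cracking event.

(a)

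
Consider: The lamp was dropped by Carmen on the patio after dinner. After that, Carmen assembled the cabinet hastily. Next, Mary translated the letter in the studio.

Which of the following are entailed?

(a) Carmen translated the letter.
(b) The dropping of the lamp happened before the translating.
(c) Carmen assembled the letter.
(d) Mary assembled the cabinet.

(b)

(a) Not entailed — the passage has Mary translating the letter, not Carmen.
(b) Entailed — the narrative places the dropping before the translating.
(c) Not entailed — Carmen assembled the cabinet, not the letter; the letter belongs to the translating event.
(d) Not entailed — the passage has Carmen assembling the cabinet, not Mary.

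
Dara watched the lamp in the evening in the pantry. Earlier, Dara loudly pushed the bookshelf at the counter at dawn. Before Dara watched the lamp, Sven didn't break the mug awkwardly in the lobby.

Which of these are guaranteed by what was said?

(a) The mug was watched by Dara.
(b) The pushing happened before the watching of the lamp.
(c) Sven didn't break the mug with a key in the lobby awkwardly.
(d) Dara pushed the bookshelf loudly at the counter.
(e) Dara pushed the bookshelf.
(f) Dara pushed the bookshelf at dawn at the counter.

(b), (c), (d), (e), (f)

(a) Not entailed — Dara watched the lamp, not the mug; the mug belongs to the breaking event.
(b) Entailed — the narrative places the pushing before the watching.
(c) Entailed — under negation, adding a further restriction is entailed: if no such breaking event occurred, none occurred with a key either.
(d) Entailed — dropping 'at dawn' leaves a sub-description the original still satisfies.
(e) Entailed — every conjunct here is already in the original pushing event.
(f) Entailed — the original entails any weakening of itself; this just drops 'loudly'.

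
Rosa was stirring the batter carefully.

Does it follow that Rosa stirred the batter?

yes

'stir' is atelic; if Rosa was stirring the batter, then Rosa stirred the batter (for some time).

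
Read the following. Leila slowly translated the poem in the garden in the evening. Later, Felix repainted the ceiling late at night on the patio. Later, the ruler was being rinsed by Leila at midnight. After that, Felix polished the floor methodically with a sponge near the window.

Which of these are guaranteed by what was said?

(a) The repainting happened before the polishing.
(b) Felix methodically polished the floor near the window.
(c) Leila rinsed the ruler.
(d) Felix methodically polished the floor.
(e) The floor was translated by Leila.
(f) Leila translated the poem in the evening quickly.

(a) Entailed — the narrative places the repainting before the polishing.
(b) Entailed — the original entails any weakening of itself; this just drops 'with a sponge'.
(c) Entailed — 'rinse' is an activity; 'was rinsing' entails that some rinsing happened, so 'rinsed' holds.
(d) Entailed — the original entails any weakening of itself; this just drops 'with a sponge', 'near the window'.
(e) Not entailed — Leila translated the poem, not the floor; the floor belongs to the polishing event.
(f) Not entailed — 'quickly' adds a manner not in (and inconsistent with) the original.

(a), (b), (c), (d)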